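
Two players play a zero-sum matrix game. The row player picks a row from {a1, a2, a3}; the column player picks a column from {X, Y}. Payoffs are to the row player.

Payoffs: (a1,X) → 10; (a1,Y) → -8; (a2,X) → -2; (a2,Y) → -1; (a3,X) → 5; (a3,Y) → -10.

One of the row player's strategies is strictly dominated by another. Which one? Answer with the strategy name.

a3

a1 gives a strictly higher payoff than a3 against every column: 10 > 5, -8 > -10.
So a3 is strictly dominated and the row player never plays it.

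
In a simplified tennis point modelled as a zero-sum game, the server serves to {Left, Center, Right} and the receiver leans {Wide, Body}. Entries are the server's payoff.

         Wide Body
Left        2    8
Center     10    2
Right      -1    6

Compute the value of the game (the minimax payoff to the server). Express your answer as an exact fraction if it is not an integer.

38/7

Row minima: Left → 2, Center → 2, Right → -1; maximin = 2.
Column maxima: Wide → 10, Body → 8; minimax = 8.
2 ≠ 8, so there is no saddle point; optimal play is mixed.
Right is strictly dominated by Left, so the server never plays it.
On the remaining 2×2 (Left, Center vs Wide, Body):
Let the server play Left with probability p. Expected payoff against Wide: 2p + 10(1−p) = −8p + 10; against Body: 8p + 2(1−p) = 6p + 2.
Setting these equal: −8p + 10 = 6p + 2 ⇒ −14p = -8 ⇒ p = 4/7, and the value is (-8)·(4/7) + 10 = 38/7.
For the receiver: with q = P(Wide), equating Left's and Center's payoffs gives −6q + 8 = 8q + 2 ⇒ q = 3/7.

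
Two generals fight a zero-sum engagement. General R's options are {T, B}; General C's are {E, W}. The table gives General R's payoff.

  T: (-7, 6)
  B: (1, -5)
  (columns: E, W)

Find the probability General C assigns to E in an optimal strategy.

Row minima: T → -7, B → -5; maximin = -5.
Column maxima: E → 1, W → 6; minimax = 1.
-5 ≠ 1, so there is no saddle point; optimal play is mixed.
Let General R play T with probability p. Expected payoff against E: (-7)p + 1(1−p) = −8p + 1; against W: 6p + (-5)(1−p) = 11p − 5.
Setting these equal: −8p + 1 = 11p − 5 ⇒ −19p = -6 ⇒ p = 6/19, and the value is (-8)·(6/19) + 1 = -29/19.
For General C: with q = P(E), equating T's and B's payoffs gives −13q + 6 = 6q − 5 ⇒ q = 11/19.

11/19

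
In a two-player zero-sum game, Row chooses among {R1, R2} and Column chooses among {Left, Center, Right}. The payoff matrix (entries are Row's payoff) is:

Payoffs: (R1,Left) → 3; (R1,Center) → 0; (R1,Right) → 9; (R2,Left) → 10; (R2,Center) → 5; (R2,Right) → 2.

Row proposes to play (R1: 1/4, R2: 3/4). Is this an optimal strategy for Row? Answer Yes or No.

Against Left this mix gives (1/4)·3 + (3/4)·10 = 33/4.
Against Center this mix gives (1/4)·0 + (3/4)·5 = 15/4.
Against Right this mix gives (1/4)·9 + (3/4)·2 = 15/4.
All of Column's active replies (Center, Right) yield 15/4, and no column does worse for Row. The mix makes Column indifferent and guarantees 15/4, so it is optimal.

Yes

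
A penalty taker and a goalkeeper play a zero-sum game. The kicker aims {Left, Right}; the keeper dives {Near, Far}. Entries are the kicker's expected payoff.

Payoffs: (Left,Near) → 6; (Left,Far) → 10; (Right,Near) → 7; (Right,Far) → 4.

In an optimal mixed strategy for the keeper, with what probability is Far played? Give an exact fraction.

1/7

Row minima: Left → 6, Right → 4; maximin = 6.
Column maxima: Near → 7, Far → 10; minimax = 7.
6 ≠ 7, so there is no saddle point; optimal play is mixed.
Let the kicker play Left with probability p. Expected payoff against Near: 6p + 7(1−p) = −p + 7; against Far: 10p + 4(1−p) = 6p + 4.
Setting these equal: −p + 7 = 6p + 4 ⇒ −7p = -3 ⇒ p = 3/7, and the value is (-1)·(3/7) + 7 = 46/7.
For the keeper: with q = P(Near), equating Left's and Right's payoffs gives −4q + 10 = 3q + 4 ⇒ q = 6/7.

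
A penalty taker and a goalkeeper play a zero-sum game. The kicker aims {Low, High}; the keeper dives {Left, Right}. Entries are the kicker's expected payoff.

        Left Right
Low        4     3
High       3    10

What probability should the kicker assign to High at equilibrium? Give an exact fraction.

Row minima: Low → 3, High → 3; maximin = 3.
Column maxima: Left → 4, Right → 10; minimax = 4.
3 ≠ 4, so there is no saddle point; optimal play is mixed.
Let the kicker play Low with probability p. Expected payoff against Left: 4p + 3(1−p) = p + 3; against Right: 3p + 10(1−p) = −7p + 10.
Setting these equal: p + 3 = −7p + 10 ⇒ 8p = 7 ⇒ p = 7/8, and the value is (1)·(7/8) + 3 = 31/8.
For the keeper: with q = P(Left), equating Low's and High's payoffs gives q + 3 = −7q + 10 ⇒ q = 7/8.

1/8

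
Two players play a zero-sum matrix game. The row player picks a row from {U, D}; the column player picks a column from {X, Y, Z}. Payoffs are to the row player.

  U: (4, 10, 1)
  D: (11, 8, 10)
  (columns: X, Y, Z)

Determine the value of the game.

Row minima: U → 1, D → 8; maximin = 8.
Column maxima: X → 11, Y → 10, Z → 10; minimax = 10.
8 ≠ 10, so there is no saddle point; optimal play is mixed.
X is strictly dominated by Z (it gives the row player strictly more in every row), so the column player never plays it.
On the remaining 2×2 (U, D vs Y, Z):
Let the row player play U with probability p. Expected payoff against Y: 10p + 8(1−p) = 2p + 8; against Z: 1p + 10(1−p) = −9p + 10.
Setting these equal: 2p + 8 = −9p + 10 ⇒ 11p = 2 ⇒ p = 2/11, and the value is (2)·(2/11) + 8 = 92/11.
For the column player: with q = P(Y), equating U's and D's payoffs gives 9q + 1 = −2q + 10 ⇒ q = 9/11.

92/11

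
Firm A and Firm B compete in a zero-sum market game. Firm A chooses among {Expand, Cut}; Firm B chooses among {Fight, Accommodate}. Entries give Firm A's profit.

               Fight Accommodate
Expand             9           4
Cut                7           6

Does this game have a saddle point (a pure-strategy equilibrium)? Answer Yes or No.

Yes

Row minima: Expand → 4, Cut → 6; maximin = 6.
Column maxima: Fight → 9, Accommodate → 6; minimax = 6.
maximin = minimax = 6, so a saddle point exists.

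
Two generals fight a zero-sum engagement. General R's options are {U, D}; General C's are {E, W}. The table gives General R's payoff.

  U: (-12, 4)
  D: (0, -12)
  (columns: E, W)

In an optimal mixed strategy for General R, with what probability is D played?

4/7

Row minima: U → -12, D → -12; maximin = -12.
Column maxima: E → 0, W → 4; minimax = 0.
-12 ≠ 0, so there is no saddle point; optimal play is mixed.
Let General R play U with probability p. Expected payoff against E: (-12)p + 0(1−p) = −12p; against W: 4p + (-12)(1−p) = 16p − 12.
Setting these equal: −12p = 16p − 12 ⇒ −28p = -12 ⇒ p = 3/7, and the value is (-12)·(3/7) = -36/7.
For General C: with q = P(E), equating U's and D's payoffs gives −16q + 4 = 12q − 12 ⇒ q = 4/7.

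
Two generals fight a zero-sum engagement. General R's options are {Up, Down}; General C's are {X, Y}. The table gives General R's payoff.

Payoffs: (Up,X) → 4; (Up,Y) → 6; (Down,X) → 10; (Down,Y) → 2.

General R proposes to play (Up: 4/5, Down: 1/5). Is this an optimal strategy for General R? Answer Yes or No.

Against X this mix gives (4/5)·4 + (1/5)·10 = 26/5.
Against Y this mix gives (4/5)·6 + (1/5)·2 = 26/5.
All of General C's active replies (X, Y) yield 26/5, and no column does worse for General R. The mix makes General C indifferent and guarantees 26/5, so it is optimal.

Yes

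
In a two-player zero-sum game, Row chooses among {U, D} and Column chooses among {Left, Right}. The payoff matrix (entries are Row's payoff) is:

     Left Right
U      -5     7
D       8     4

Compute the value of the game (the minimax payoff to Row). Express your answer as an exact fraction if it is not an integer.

19/4

Row minima: U → -5, D → 4; maximin = 4.
Column maxima: Left → 8, Right → 7; minimax = 7.
4 ≠ 7, so there is no saddle point; optimal play is mixed.
Let Row play U with probability p. Expected payoff against Left: (-5)p + 8(1−p) = −13p + 8; against Right: 7p + 4(1−p) = 3p + 4.
Setting these equal: −13p + 8 = 3p + 4 ⇒ −16p = -4 ⇒ p = 1/4, and the value is (-13)·(1/4) + 8 = 19/4.
For Column: with q = P(Left), equating U's and D's payoffs gives −12q + 7 = 4q + 4 ⇒ q = 3/16.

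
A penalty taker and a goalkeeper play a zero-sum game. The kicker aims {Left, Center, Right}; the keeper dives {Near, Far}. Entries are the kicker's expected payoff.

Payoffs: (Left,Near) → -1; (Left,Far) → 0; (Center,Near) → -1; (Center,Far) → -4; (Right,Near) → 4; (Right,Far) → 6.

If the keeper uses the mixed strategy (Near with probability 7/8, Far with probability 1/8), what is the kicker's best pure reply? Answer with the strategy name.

Expected payoff of Left: (7/8)·(-1) + (1/8)·0 = -7/8.
Expected payoff of Center: (7/8)·(-1) + (1/8)·(-4) = -11/8.
Expected payoff of Right: (7/8)·4 + (1/8)·6 = 17/4.
The largest is 17/4, so the kicker's best response is Right.

Right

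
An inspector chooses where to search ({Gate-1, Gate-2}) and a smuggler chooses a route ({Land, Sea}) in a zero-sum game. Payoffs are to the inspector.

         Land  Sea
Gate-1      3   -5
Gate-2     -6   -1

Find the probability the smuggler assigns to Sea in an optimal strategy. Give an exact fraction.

9/13

Row minima: Gate-1 → -5, Gate-2 → -6; maximin = -5.
Column maxima: Land → 3, Sea → -1; minimax = -1.
-5 ≠ -1, so there is no saddle point; optimal play is mixed.
Let the inspector play Gate-1 with probability p. Expected payoff against Land: 3p + (-6)(1−p) = 9p − 6; against Sea: (-5)p + (-1)(1−p) = −4p − 1.
Setting these equal: 9p − 6 = −4p − 1 ⇒ 13p = 5 ⇒ p = 5/13, and the value is (9)·(5/13) − 6 = -33/13.
For the smuggler: with q = P(Land), equating Gate-1's and Gate-2's payoffs gives 8q − 5 = −5q − 1 ⇒ q = 4/13.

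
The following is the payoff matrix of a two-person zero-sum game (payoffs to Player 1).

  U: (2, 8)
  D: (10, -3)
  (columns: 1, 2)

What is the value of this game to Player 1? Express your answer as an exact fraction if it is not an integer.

86/19

Row minima: U → 2, D → -3; maximin = 2.
Column maxima: 1 → 10, 2 → 8; minimax = 8.
2 ≠ 8, so there is no saddle point; optimal play is mixed.
Let Player 1 play U with probability p. Expected payoff against 1: 2p + 10(1−p) = −8p + 10; against 2: 8p + (-3)(1−p) = 11p − 3.
Setting these equal: −8p + 10 = 11p − 3 ⇒ −19p = -13 ⇒ p = 13/19, and the value is (-8)·(13/19) + 10 = 86/19.
For Player 2: with q = P(1), equating U's and D's payoffs gives −6q + 8 = 13q − 3 ⇒ q = 11/19.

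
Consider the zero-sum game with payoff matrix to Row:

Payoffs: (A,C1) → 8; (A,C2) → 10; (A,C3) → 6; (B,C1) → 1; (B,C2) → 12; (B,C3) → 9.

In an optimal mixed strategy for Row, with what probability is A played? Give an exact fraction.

Row minima: A → 6, B → 1; maximin = 6.
Column maxima: C1 → 8, C2 → 12, C3 → 9; minimax = 8.
6 ≠ 8, so there is no saddle point; optimal play is mixed.
C2 is strictly dominated by C1 (it gives Row strictly more in every row), so Column never plays it.
On the remaining 2×2 (A, B vs C1, C3):
Let Row play A with probability p. Expected payoff against C1: 8p + 1(1−p) = 7p + 1; against C3: 6p + 9(1−p) = −3p + 9.
Setting these equal: 7p + 1 = −3p + 9 ⇒ 10p = 8 ⇒ p = 4/5, and the value is (7)·(4/5) + 1 = 33/5.
For Column: with q = P(C1), equating A's and B's payoffs gives 2q + 6 = −8q + 9 ⇒ q = 3/10.

4/5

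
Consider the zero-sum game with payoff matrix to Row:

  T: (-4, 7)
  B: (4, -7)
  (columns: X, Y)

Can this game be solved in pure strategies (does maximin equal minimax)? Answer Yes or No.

No

Row minima: T → -4, B → -7; maximin = -4.
Column maxima: X → 4, Y → 7; minimax = 4.
-4 ≠ 4, so no pure-strategy equilibrium exists.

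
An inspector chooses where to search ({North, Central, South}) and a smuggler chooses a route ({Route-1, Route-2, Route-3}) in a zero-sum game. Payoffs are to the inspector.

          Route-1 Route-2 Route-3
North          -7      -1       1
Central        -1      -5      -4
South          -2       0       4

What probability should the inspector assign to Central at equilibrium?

Row minima: North → -7, Central → -5, South → -2; maximin = -2.
Column maxima: Route-1 → -1, Route-2 → 0, Route-3 → 4; minimax = -1.
-2 ≠ -1, so there is no saddle point; optimal play is mixed.
North is strictly dominated by South, so the inspector never plays it.
Route-3 is strictly dominated by Route-2 (it gives the inspector strictly more in every row), so the smuggler never plays it.
On the remaining 2×2 (Central, South vs Route-1, Route-2):
Let the inspector play Central with probability p. Expected payoff against Route-1: (-1)p + (-2)(1−p) = p − 2; against Route-2: (-5)p + 0(1−p) = −5p.
Setting these equal: p − 2 = −5p ⇒ 6p = 2 ⇒ p = 1/3, and the value is (1)·(1/3) − 2 = -5/3.
For the smuggler: with q = P(Route-1), equating Central's and South's payoffs gives 4q − 5 = −2q ⇒ q = 5/6.

1/3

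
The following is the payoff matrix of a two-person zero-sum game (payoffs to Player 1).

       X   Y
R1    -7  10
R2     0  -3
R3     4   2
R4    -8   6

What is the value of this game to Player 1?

Row minima: R1 → -7, R2 → -3, R3 → 2, R4 → -8; maximin = 2.
Column maxima: X → 4, Y → 10; minimax = 4.
2 ≠ 4, so there is no saddle point; optimal play is mixed.
R2 is strictly dominated by R3, so Player 1 never plays it.
R4 is strictly dominated by R1, so Player 1 never plays it.
On the remaining 2×2 (R1, R3 vs X, Y):
Let Player 1 play R1 with probability p. Expected payoff against X: (-7)p + 4(1−p) = −11p + 4; against Y: 10p + 2(1−p) = 8p + 2.
Setting these equal: −11p + 4 = 8p + 2 ⇒ −19p = -2 ⇒ p = 2/19, and the value is (-11)·(2/19) + 4 = 54/19.
For Player 2: with q = P(X), equating R1's and R3's payoffs gives −17q + 10 = 2q + 2 ⇒ q = 8/19.

54/19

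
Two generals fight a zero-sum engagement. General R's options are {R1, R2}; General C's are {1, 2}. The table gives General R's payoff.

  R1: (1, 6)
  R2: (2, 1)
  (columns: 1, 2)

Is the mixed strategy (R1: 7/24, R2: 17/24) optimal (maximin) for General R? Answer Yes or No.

No

Against 1 this mix gives (7/24)·1 + (17/24)·2 = 41/24.
Against 2 this mix gives (7/24)·6 + (17/24)·1 = 59/24.
General C will play 1, holding General R to 41/24. Shifting weight toward the row that does better against 1 would raise this floor (the equalizing mix achieves 11/6 against both 1 and 2), so the proposed strategy is not optimal.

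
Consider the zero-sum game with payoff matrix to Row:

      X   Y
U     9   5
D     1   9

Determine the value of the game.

19/3

Row minima: U → 5, D → 1; maximin = 5.
Column maxima: X → 9, Y → 9; minimax = 9.
5 ≠ 9, so there is no saddle point; optimal play is mixed.
Let Row play U with probability p. Expected payoff against X: 9p + 1(1−p) = 8p + 1; against Y: 5p + 9(1−p) = −4p + 9.
Setting these equal: 8p + 1 = −4p + 9 ⇒ 12p = 8 ⇒ p = 2/3, and the value is (8)·(2/3) + 1 = 19/3.
For Column: with q = P(X), equating U's and D's payoffs gives 4q + 5 = −8q + 9 ⇒ q = 1/3.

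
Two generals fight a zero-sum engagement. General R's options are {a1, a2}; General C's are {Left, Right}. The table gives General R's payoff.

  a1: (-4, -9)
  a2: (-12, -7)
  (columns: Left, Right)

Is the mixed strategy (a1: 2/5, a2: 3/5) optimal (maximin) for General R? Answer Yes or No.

No

Against Left this mix gives (2/5)·(-4) + (3/5)·(-12) = -44/5.
Against Right this mix gives (2/5)·(-9) + (3/5)·(-7) = -39/5.
General C will play Left, holding General R to -44/5. Shifting weight toward the row that does better against Left would raise this floor (the equalizing mix achieves -8 against both Left and Right), so the proposed strategy is not optimal.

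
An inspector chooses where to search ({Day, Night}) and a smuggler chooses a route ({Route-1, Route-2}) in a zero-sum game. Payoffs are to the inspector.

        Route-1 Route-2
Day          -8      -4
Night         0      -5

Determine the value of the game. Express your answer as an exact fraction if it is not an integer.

-40/9

Row minima: Day → -8, Night → -5; maximin = -5.
Column maxima: Route-1 → 0, Route-2 → -4; minimax = -4.
-5 ≠ -4, so there is no saddle point; optimal play is mixed.
Let the inspector play Day with probability p. Expected payoff against Route-1: (-8)p + 0(1−p) = −8p; against Route-2: (-4)p + (-5)(1−p) = p − 5.
Setting these equal: −8p = p − 5 ⇒ −9p = -5 ⇒ p = 5/9, and the value is (-8)·(5/9) = -40/9.
For the smuggler: with q = P(Route-1), equating Day's and Night's payoffs gives −4q − 4 = 5q − 5 ⇒ q = 1/9.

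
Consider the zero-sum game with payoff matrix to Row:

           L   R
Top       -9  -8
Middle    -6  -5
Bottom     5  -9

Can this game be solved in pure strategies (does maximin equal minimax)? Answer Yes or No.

Row minima: Top → -9, Middle → -6, Bottom → -9; maximin = -6.
Column maxima: L → 5, R → -5; minimax = -5.
-6 ≠ -5, so no pure-strategy equilibrium exists.

No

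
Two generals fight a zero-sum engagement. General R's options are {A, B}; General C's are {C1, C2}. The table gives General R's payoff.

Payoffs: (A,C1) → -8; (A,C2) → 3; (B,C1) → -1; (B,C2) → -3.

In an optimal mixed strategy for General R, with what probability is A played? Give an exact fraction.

Row minima: A → -8, B → -3; maximin = -3.
Column maxima: C1 → -1, C2 → 3; minimax = -1.
-3 ≠ -1, so there is no saddle point; optimal play is mixed.
Let General R play A with probability p. Expected payoff against C1: (-8)p + (-1)(1−p) = −7p − 1; against C2: 3p + (-3)(1−p) = 6p − 3.
Setting these equal: −7p − 1 = 6p − 3 ⇒ −13p = -2 ⇒ p = 2/13, and the value is (-7)·(2/13) − 1 = -27/13.
For General C: with q = P(C1), equating A's and B's payoffs gives −11q + 3 = 2q − 3 ⇒ q = 6/13.

2/13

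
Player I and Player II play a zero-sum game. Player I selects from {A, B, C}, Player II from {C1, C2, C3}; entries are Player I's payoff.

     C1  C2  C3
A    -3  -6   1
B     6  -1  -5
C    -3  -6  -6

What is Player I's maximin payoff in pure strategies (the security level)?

-5

Row minima: A → -6, B → -5, C → -6.
The best of these is -5.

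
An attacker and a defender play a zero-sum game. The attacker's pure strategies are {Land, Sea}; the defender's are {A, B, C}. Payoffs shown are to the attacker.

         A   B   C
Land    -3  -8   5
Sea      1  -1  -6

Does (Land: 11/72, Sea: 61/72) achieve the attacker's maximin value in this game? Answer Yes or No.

No

Against A this mix gives (11/72)·(-3) + (61/72)·1 = 7/18.
Against B this mix gives (11/72)·(-8) + (61/72)·(-1) = -149/72.
Against C this mix gives (11/72)·5 + (61/72)·(-6) = -311/72.
The defender will play C, holding the attacker to -311/72. Shifting weight toward the row that does better against C would raise this floor (the equalizing mix achieves -53/18 against both C and B), so the proposed strategy is not optimal.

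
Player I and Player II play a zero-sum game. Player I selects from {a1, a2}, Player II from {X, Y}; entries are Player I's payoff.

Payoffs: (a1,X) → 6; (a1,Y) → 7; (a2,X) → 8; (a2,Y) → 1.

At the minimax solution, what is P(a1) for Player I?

Row minima: a1 → 6, a2 → 1; maximin = 6.
Column maxima: X → 8, Y → 7; minimax = 7.
6 ≠ 7, so there is no saddle point; optimal play is mixed.
Let Player I play a1 with probability p. Expected payoff against X: 6p + 8(1−p) = −2p + 8; against Y: 7p + 1(1−p) = 6p + 1.
Setting these equal: −2p + 8 = 6p + 1 ⇒ −8p = -7 ⇒ p = 7/8, and the value is (-2)·(7/8) + 8 = 25/4.
For Player II: with q = P(X), equating a1's and a2's payoffs gives −q + 7 = 7q + 1 ⇒ q = 3/4.

7/8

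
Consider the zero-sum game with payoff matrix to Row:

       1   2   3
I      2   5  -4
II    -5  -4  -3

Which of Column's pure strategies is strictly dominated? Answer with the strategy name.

1 holds Row's payoff strictly below 2 in every row: 2 < 5, -5 < -4.
So 2 is strictly dominated for Column.

2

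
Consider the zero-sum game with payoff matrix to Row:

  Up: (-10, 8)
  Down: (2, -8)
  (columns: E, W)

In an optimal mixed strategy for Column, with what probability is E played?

Row minima: Up → -10, Down → -8; maximin = -8.
Column maxima: E → 2, W → 8; minimax = 2.
-8 ≠ 2, so there is no saddle point; optimal play is mixed.
Let Row play Up with probability p. Expected payoff against E: (-10)p + 2(1−p) = −12p + 2; against W: 8p + (-8)(1−p) = 16p − 8.
Setting these equal: −12p + 2 = 16p − 8 ⇒ −28p = -10 ⇒ p = 5/14, and the value is (-12)·(5/14) + 2 = -16/7.
For Column: with q = P(E), equating Up's and Down's payoffs gives −18q + 8 = 10q − 8 ⇒ q = 4/7.

4/7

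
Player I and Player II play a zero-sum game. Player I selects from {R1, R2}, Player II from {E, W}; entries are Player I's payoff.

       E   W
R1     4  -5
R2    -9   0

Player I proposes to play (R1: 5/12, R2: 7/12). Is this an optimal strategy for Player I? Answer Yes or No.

No

Against E this mix gives (5/12)·4 + (7/12)·(-9) = -43/12.
Against W this mix gives (5/12)·(-5) + (7/12)·0 = -25/12.
Player II will play E, holding Player I to -43/12. Shifting weight toward the row that does better against E would raise this floor (the equalizing mix achieves -5/2 against both E and W), so the proposed strategy is not optimal.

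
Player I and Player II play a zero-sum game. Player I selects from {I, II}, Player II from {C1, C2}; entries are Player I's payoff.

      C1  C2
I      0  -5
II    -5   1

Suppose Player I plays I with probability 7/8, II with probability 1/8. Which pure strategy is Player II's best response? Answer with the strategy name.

If Player II plays C1, Player I's expected payoff is (7/8)·0 + (1/8)·(-5) = -5/8.
If Player II plays C2, Player I's expected payoff is (7/8)·(-5) + (1/8)·1 = -17/4.
Player II minimizes Player I's payoff; the smallest is -17/4, so the best response is C2.

C2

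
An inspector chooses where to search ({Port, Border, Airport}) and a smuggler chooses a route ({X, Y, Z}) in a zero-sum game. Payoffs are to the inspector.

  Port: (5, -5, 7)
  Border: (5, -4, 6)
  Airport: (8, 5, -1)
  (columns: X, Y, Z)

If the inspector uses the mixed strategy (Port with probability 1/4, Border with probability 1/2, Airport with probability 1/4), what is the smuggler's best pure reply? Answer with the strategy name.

Y

If the smuggler plays X, the inspector's expected payoff is (1/4)·5 + (1/2)·5 + (1/4)·8 = 23/4.
If the smuggler plays Y, the inspector's expected payoff is (1/4)·(-5) + (1/2)·(-4) + (1/4)·5 = -2.
If the smuggler plays Z, the inspector's expected payoff is (1/4)·7 + (1/2)·6 + (1/4)·(-1) = 9/2.
The smuggler minimizes the inspector's payoff; the smallest is -2, so the best response is Y.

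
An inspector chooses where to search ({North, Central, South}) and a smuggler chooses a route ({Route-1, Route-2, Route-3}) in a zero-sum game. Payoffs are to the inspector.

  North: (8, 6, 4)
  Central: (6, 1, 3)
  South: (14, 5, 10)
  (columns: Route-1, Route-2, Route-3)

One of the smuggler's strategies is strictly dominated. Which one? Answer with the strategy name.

Route-1

Route-2 holds the inspector's payoff strictly below Route-1 in every row: 6 < 8, 1 < 6, 5 < 14.
So Route-1 is strictly dominated for the smuggler.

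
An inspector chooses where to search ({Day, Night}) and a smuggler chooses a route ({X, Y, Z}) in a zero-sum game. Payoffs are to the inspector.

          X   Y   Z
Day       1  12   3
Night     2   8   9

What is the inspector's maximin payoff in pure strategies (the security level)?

2

Row minima: Day → 1, Night → 2.
The best of these is 2.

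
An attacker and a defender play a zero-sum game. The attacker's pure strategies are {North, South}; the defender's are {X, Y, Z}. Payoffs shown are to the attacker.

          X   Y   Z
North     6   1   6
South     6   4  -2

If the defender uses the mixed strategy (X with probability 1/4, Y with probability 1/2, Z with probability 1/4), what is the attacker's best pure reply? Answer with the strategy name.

Expected payoff of North: (1/4)·6 + (1/2)·1 + (1/4)·6 = 7/2.
Expected payoff of South: (1/4)·6 + (1/2)·4 + (1/4)·(-2) = 3.
The largest is 7/2, so the attacker's best response is North.

North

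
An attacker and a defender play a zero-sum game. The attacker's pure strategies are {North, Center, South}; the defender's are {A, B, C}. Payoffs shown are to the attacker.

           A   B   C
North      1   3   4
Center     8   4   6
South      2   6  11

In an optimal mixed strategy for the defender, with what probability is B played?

Row minima: North → 1, Center → 4, South → 2; maximin = 4.
Column maxima: A → 8, B → 6, C → 11; minimax = 6.
4 ≠ 6, so there is no saddle point; optimal play is mixed.
North is strictly dominated by Center, so the attacker never plays it.
C is strictly dominated by B (it gives the attacker strictly more in every row), so the defender never plays it.
On the remaining 2×2 (Center, South vs A, B):
Let the attacker play Center with probability p. Expected payoff against A: 8p + 2(1−p) = 6p + 2; against B: 4p + 6(1−p) = −2p + 6.
Setting these equal: 6p + 2 = −2p + 6 ⇒ 8p = 4 ⇒ p = 1/2, and the value is (6)·(1/2) + 2 = 5.
For the defender: with q = P(A), equating Center's and South's payoffs gives 4q + 4 = −4q + 6 ⇒ q = 1/4.

3/4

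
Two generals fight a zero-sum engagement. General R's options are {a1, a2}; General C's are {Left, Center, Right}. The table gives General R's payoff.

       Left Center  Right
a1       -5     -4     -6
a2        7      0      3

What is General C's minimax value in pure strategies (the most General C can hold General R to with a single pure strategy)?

Column maxima: Left → 7, Center → 0, Right → 3.
The smallest of these is 0.

0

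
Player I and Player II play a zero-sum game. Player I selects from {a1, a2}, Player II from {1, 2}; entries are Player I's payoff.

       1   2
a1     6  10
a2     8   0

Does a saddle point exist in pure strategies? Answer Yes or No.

No

Row minima: a1 → 6, a2 → 0; maximin = 6.
Column maxima: 1 → 8, 2 → 10; minimax = 8.
6 ≠ 8, so no pure-strategy equilibrium exists.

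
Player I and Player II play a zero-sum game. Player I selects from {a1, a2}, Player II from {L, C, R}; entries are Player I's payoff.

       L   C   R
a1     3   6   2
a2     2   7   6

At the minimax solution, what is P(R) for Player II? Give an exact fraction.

1/5

Row minima: a1 → 2, a2 → 2; maximin = 2.
Column maxima: L → 3, C → 7, R → 6; minimax = 3.
2 ≠ 3, so there is no saddle point; optimal play is mixed.
C is strictly dominated by L (it gives Player I strictly more in every row), so Player II never plays it.
On the remaining 2×2 (a1, a2 vs L, R):
Let Player I play a1 with probability p. Expected payoff against L: 3p + 2(1−p) = p + 2; against R: 2p + 6(1−p) = −4p + 6.
Setting these equal: p + 2 = −4p + 6 ⇒ 5p = 4 ⇒ p = 4/5, and the value is (1)·(4/5) + 2 = 14/5.
For Player II: with q = P(L), equating a1's and a2's payoffs gives q + 2 = −4q + 6 ⇒ q = 4/5.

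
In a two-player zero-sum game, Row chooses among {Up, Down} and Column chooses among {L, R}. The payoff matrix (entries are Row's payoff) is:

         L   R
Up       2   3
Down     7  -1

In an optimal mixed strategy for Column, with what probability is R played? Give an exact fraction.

5/9

Row minima: Up → 2, Down → -1; maximin = 2.
Column maxima: L → 7, R → 3; minimax = 3.
2 ≠ 3, so there is no saddle point; optimal play is mixed.
Let Row play Up with probability p. Expected payoff against L: 2p + 7(1−p) = −5p + 7; against R: 3p + (-1)(1−p) = 4p − 1.
Setting these equal: −5p + 7 = 4p − 1 ⇒ −9p = -8 ⇒ p = 8/9, and the value is (-5)·(8/9) + 7 = 23/9.
For Column: with q = P(L), equating Up's and Down's payoffs gives −q + 3 = 8q − 1 ⇒ q = 4/9.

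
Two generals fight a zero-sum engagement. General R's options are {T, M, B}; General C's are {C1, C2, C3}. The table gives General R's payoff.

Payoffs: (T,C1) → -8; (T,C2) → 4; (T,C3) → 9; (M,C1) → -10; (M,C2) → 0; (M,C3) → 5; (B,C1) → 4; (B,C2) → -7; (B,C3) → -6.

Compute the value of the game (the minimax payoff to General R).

-40/23

Row minima: T → -8, M → -10, B → -7; maximin = -7.
Column maxima: C1 → 4, C2 → 4, C3 → 9; minimax = 4.
-7 ≠ 4, so there is no saddle point; optimal play is mixed.
M is strictly dominated by T, so General R never plays it.
C3 is strictly dominated by C2 (it gives General R strictly more in every row), so General C never plays it.
On the remaining 2×2 (T, B vs C1, C2):
Let General R play T with probability p. Expected payoff against C1: (-8)p + 4(1−p) = −12p + 4; against C2: 4p + (-7)(1−p) = 11p − 7.
Setting these equal: −12p + 4 = 11p − 7 ⇒ −23p = -11 ⇒ p = 11/23, and the value is (-12)·(11/23) + 4 = -40/23.
For General C: with q = P(C1), equating T's and B's payoffs gives −12q + 4 = 11q − 7 ⇒ q = 11/23.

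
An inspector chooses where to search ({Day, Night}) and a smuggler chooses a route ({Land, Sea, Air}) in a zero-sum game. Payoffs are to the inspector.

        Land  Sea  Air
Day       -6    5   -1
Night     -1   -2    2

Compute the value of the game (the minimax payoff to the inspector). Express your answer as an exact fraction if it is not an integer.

-17/12

Row minima: Day → -6, Night → -2; maximin = -2.
Column maxima: Land → -1, Sea → 5, Air → 2; minimax = -1.
-2 ≠ -1, so there is no saddle point; optimal play is mixed.
Air is strictly dominated by Land (it gives the inspector strictly more in every row), so the smuggler never plays it.
On the remaining 2×2 (Day, Night vs Land, Sea):
Let the inspector play Day with probability p. Expected payoff against Land: (-6)p + (-1)(1−p) = −5p − 1; against Sea: 5p + (-2)(1−p) = 7p − 2.
Setting these equal: −5p − 1 = 7p − 2 ⇒ −12p = -1 ⇒ p = 1/12, and the value is (-5)·(1/12) − 1 = -17/12.
For the smuggler: with q = P(Land), equating Day's and Night's payoffs gives −11q + 5 = q − 2 ⇒ q = 7/12.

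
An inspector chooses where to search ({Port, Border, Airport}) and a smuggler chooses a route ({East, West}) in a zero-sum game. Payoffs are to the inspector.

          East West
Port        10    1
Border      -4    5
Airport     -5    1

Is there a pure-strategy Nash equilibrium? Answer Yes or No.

Row minima: Port → 1, Border → -4, Airport → -5; maximin = 1.
Column maxima: East → 10, West → 5; minimax = 5.
1 ≠ 5, so no pure-strategy equilibrium exists.

No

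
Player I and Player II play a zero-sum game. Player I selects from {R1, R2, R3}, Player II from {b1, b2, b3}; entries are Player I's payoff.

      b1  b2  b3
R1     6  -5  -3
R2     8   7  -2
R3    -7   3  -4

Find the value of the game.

Row minima: R1 → -5, R2 → -2, R3 → -7; maximin = -2.
Column maxima: b1 → 8, b2 → 7, b3 → -2; minimax = -2.
Since maximin = minimax = -2, there is a saddle point and the value is -2.

-2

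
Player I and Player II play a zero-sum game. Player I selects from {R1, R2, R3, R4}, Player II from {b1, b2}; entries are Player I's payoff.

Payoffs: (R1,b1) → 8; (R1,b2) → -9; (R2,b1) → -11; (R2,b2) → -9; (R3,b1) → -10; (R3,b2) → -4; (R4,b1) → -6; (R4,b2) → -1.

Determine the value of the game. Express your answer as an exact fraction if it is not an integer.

Row minima: R1 → -9, R2 → -11, R3 → -10, R4 → -6; maximin = -6.
Column maxima: b1 → 8, b2 → -1; minimax = -1.
-6 ≠ -1, so there is no saddle point; optimal play is mixed.
R2 is strictly dominated by R3, so Player I never plays it.
R3 is strictly dominated by R4, so Player I never plays it.
On the remaining 2×2 (R1, R4 vs b1, b2):
Let Player I play R1 with probability p. Expected payoff against b1: 8p + (-6)(1−p) = 14p − 6; against b2: (-9)p + (-1)(1−p) = −8p − 1.
Setting these equal: 14p − 6 = −8p − 1 ⇒ 22p = 5 ⇒ p = 5/22, and the value is (14)·(5/22) − 6 = -31/11.
For Player II: with q = P(b1), equating R1's and R4's payoffs gives 17q − 9 = −5q − 1 ⇒ q = 4/11.

-31/11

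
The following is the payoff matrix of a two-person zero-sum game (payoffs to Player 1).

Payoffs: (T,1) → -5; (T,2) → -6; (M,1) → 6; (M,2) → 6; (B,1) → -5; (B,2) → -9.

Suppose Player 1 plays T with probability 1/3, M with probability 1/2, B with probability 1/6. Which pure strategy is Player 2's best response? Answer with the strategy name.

If Player 2 plays 1, Player 1's expected payoff is (1/3)·(-5) + (1/2)·6 + (1/6)·(-5) = 1/2.
If Player 2 plays 2, Player 1's expected payoff is (1/3)·(-6) + (1/2)·6 + (1/6)·(-9) = -1/2.
Player 2 minimizes Player 1's payoff; the smallest is -1/2, so the best response is 2.

2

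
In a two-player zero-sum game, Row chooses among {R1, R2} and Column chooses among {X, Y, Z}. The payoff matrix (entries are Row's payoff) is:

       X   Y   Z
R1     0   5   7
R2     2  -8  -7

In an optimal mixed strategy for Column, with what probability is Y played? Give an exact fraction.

2/15

Row minima: R1 → 0, R2 → -8; maximin = 0.
Column maxima: X → 2, Y → 5, Z → 7; minimax = 2.
0 ≠ 2, so there is no saddle point; optimal play is mixed.
Z is strictly dominated by Y (it gives Row strictly more in every row), so Column never plays it.
On the remaining 2×2 (R1, R2 vs X, Y):
Let Row play R1 with probability p. Expected payoff against X: 0p + 2(1−p) = −2p + 2; against Y: 5p + (-8)(1−p) = 13p − 8.
Setting these equal: −2p + 2 = 13p − 8 ⇒ −15p = -10 ⇒ p = 2/3, and the value is (-2)·(2/3) + 2 = 2/3.
For Column: with q = P(X), equating R1's and R2's payoffs gives −5q + 5 = 10q − 8 ⇒ q = 13/15.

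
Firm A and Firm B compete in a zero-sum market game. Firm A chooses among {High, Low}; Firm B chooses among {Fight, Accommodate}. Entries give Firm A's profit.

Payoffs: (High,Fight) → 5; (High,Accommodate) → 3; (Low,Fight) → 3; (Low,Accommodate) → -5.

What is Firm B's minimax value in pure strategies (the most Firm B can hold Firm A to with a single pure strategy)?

Column maxima: Fight → 5, Accommodate → 3.
The smallest of these is 3.

3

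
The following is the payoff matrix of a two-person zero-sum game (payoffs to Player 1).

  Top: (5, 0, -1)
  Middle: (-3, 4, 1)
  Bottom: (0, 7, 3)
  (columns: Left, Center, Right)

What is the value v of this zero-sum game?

5/3

Row minima: Top → -1, Middle → -3, Bottom → 0; maximin = 0.
Column maxima: Left → 5, Center → 7, Right → 3; minimax = 3.
0 ≠ 3, so there is no saddle point; optimal play is mixed.
Middle is strictly dominated by Bottom, so Player 1 never plays it.
Center is strictly dominated by Right (it gives Player 1 strictly more in every row), so Player 2 never plays it.
On the remaining 2×2 (Top, Bottom vs Left, Right):
Let Player 1 play Top with probability p. Expected payoff against Left: 5p + 0(1−p) = 5p; against Right: (-1)p + 3(1−p) = −4p + 3.
Setting these equal: 5p = −4p + 3 ⇒ 9p = 3 ⇒ p = 1/3, and the value is (5)·(1/3) = 5/3.
For Player 2: with q = P(Left), equating Top's and Bottom's payoffs gives 6q − 1 = −3q + 3 ⇒ q = 4/9.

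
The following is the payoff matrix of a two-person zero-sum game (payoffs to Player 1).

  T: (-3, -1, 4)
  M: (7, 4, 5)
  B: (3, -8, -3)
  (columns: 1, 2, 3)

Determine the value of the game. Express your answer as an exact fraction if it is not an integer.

4

Row minima: T → -3, M → 4, B → -8; maximin = 4.
Column maxima: 1 → 7, 2 → 4, 3 → 5; minimax = 4.
Since maximin = minimax = 4, there is a saddle point and the value is 4.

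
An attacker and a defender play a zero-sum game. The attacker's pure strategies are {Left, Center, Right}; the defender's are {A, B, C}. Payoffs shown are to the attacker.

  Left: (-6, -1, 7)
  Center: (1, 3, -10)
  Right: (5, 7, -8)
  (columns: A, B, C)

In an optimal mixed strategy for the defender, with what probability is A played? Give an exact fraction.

Row minima: Left → -6, Center → -10, Right → -8; maximin = -6.
Column maxima: A → 5, B → 7, C → 7; minimax = 5.
-6 ≠ 5, so there is no saddle point; optimal play is mixed.
Center is strictly dominated by Right, so the attacker never plays it.
B is strictly dominated by A (it gives the attacker strictly more in every row), so the defender never plays it.
On the remaining 2×2 (Left, Right vs A, C):
Let the attacker play Left with probability p. Expected payoff against A: (-6)p + 5(1−p) = −11p + 5; against C: 7p + (-8)(1−p) = 15p − 8.
Setting these equal: −11p + 5 = 15p − 8 ⇒ −26p = -13 ⇒ p = 1/2, and the value is (-11)·(1/2) + 5 = -1/2.
For the defender: with q = P(A), equating Left's and Right's payoffs gives −13q + 7 = 13q − 8 ⇒ q = 15/26.

15/26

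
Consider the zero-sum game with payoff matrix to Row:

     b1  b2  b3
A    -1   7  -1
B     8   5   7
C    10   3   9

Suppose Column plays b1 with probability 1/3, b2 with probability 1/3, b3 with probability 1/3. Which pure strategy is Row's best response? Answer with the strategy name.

Expected payoff of A: (1/3)·(-1) + (1/3)·7 + (1/3)·(-1) = 5/3.
Expected payoff of B: (1/3)·8 + (1/3)·5 + (1/3)·7 = 20/3.
Expected payoff of C: (1/3)·10 + (1/3)·3 + (1/3)·9 = 22/3.
The largest is 22/3, so Row's best response is C.

C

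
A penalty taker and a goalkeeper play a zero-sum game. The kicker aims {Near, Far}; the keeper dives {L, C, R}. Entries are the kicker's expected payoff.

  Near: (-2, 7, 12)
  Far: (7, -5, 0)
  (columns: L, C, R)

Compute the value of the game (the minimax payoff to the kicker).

Row minima: Near → -2, Far → -5; maximin = -2.
Column maxima: L → 7, C → 7, R → 12; minimax = 7.
-2 ≠ 7, so there is no saddle point; optimal play is mixed.
R is strictly dominated by C (it gives the kicker strictly more in every row), so the keeper never plays it.
On the remaining 2×2 (Near, Far vs L, C):
Let the kicker play Near with probability p. Expected payoff against L: (-2)p + 7(1−p) = −9p + 7; against C: 7p + (-5)(1−p) = 12p − 5.
Setting these equal: −9p + 7 = 12p − 5 ⇒ −21p = -12 ⇒ p = 4/7, and the value is (-9)·(4/7) + 7 = 13/7.
For the keeper: with q = P(L), equating Near's and Far's payoffs gives −9q + 7 = 12q − 5 ⇒ q = 4/7.

13/7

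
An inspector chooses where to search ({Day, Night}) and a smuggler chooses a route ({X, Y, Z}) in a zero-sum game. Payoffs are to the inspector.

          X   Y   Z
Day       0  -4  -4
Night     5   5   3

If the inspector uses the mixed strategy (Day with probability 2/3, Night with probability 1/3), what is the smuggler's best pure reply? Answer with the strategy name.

If the smuggler plays X, the inspector's expected payoff is (2/3)·0 + (1/3)·5 = 5/3.
If the smuggler plays Y, the inspector's expected payoff is (2/3)·(-4) + (1/3)·5 = -1.
If the smuggler plays Z, the inspector's expected payoff is (2/3)·(-4) + (1/3)·3 = -5/3.
The smuggler minimizes the inspector's payoff; the smallest is -5/3, so the best response is Z.

Z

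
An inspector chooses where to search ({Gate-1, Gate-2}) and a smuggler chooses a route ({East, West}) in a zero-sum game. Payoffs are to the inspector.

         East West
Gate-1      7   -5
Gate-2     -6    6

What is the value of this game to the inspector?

1/2

Row minima: Gate-1 → -5, Gate-2 → -6; maximin = -5.
Column maxima: East → 7, West → 6; minimax = 6.
-5 ≠ 6, so there is no saddle point; optimal play is mixed.
Let the inspector play Gate-1 with probability p. Expected payoff against East: 7p + (-6)(1−p) = 13p − 6; against West: (-5)p + 6(1−p) = −11p + 6.
Setting these equal: 13p − 6 = −11p + 6 ⇒ 24p = 12 ⇒ p = 1/2, and the value is (13)·(1/2) − 6 = 1/2.
For the smuggler: with q = P(East), equating Gate-1's and Gate-2's payoffs gives 12q − 5 = −12q + 6 ⇒ q = 11/24.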